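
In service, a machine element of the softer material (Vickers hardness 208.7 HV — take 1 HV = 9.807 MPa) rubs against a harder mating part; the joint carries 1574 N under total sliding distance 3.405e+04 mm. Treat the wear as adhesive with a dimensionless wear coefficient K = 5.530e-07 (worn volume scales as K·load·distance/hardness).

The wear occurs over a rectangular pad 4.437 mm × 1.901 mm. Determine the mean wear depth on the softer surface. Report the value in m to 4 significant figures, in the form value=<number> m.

Quoted intermediates are rounded; each operation keeps full precision; a lone final rounding: four significant digits.
The distance L = 3.405e+04 mm = 34.05 m.
Hardness H = 208.7 HV × 9.807 MPa/HV = 2047 MPa = 2.047e+09 Pa.
Pad sides 4.437 mm × 1.901 mm = 0.004437 m × 0.001901 m. Contact area A = 0.004437 m × 0.001901 m = 8.435e-06 m².
As SI base values: W = 1574 N, H = 2.047e+09 Pa, K = 5.530e-07.
By Archard's law, V = K·W·L/H = 5.530e-07 · 1574 · 34.05 / 2.047e+09 = 1.448e-11 m³.
Average depth h = V/A = 1.448e-11 / 8.435e-06 = 1.717e-06 m.

value=1.717e-06 m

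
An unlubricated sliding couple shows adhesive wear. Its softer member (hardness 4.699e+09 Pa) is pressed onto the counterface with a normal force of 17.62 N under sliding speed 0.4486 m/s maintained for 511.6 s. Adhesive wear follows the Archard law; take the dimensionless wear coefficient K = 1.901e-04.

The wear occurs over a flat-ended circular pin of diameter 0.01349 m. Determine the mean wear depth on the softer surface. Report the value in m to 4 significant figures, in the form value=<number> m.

value=1.145e-06 m

All working math runs at exact precision; intermediates are displayed rounded — rounded once at the end to four significant digits.
Distance L = v·t = 0.4486 m/s × 511.6 s = 229.5 m.
Contact area A = π·d²/4 = π·(0.01349 m)²/4 = 1.429e-04 m².
Restated in SI base units: W = 17.62 N, H = 4.699e+09 Pa, K = 1.901e-04.
Archard relation: V = K·W·L/H = 1.901e-04 · 17.62 · 229.5 / 4.699e+09 = 1.636e-10 m³.
Average depth h = V/A = 1.636e-10 / 1.429e-04 = 1.145e-06 m.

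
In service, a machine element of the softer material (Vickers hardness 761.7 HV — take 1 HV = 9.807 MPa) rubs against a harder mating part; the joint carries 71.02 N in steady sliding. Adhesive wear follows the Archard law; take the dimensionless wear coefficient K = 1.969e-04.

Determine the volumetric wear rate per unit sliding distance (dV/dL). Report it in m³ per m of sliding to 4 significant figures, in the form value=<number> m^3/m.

All working math holds full float precision; intermediates are displayed rounded. Rounded just once, at four significant digits.
Convert: Hardness H = 761.7 HV × 9.807 MPa/HV = 7470 MPa = 7.470e+09 Pa.
SI base units throughout: W = 71.02 N, H = 7.470e+09 Pa, K = 1.969e-04.
Wear rate dV/dL = K·W/H (independent of L): 1.969e-04 · 71.02 / 7.470e+09 = 1.872e-12 m³/m.

value=1.872e-12 m^3/m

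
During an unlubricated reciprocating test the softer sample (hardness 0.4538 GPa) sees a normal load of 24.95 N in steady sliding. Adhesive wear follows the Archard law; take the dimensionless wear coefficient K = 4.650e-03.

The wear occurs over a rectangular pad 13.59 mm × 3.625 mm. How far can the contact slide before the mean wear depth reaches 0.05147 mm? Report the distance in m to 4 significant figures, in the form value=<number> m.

value=9.918 m

The algebra maintains exact precision, and intermediates appear rounded, and rounded once at the end, at four significant digits.
Convert: Hardness H = 0.4538 GPa = 4.538e+08 Pa.
Convert: Pad sides 13.59 mm × 3.625 mm = 0.01359 m × 0.003625 m. Contact area A = 0.01359 m × 0.003625 m = 4.926e-05 m².
Convert: Depth limit h_lim = 0.05147 mm = 5.147e-05 m.
Collected in SI base units: W = 24.95 N, H = 4.538e+08 Pa, K = 4.650e-03.
Limit volume V_lim = h_lim·A = 5.147e-05 · 4.926e-05 = 2.536e-09 m³.
Life L = V_lim·H/(K·W) = 2.536e-09 · 4.538e+08 / (4.650e-03 · 24.95) = 9.918 m.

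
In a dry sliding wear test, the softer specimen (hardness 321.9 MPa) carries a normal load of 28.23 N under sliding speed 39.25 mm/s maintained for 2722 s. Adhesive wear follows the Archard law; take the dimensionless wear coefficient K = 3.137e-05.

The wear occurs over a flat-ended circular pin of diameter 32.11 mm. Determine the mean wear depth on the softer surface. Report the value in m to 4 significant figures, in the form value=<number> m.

value=3.630e-07 m

The intermediates are displayed rounded — each operation maintains exact precision — rounded once at the end, at 4 significant digits.
Sliding speed v = 39.25 mm/s = 0.03925 m/s. Distance L = v·t = 0.03925 m/s × 2722 s = 106.8 m.
Hardness H = 321.9 MPa = 3.219e+08 Pa.
Pin diameter d = 32.11 mm = 0.03211 m. Contact area A = π·d²/4 = π·(0.03211 m)²/4 = 8.098e-04 m².
In SI base units: W = 28.23 N, H = 3.219e+08 Pa, K = 3.137e-05.
The Archard volume V = K·W·L/H = 3.137e-05 · 28.23 · 106.8 / 3.219e+08 = 2.939e-10 m³.
Wear depth h = V/A = 2.939e-10 / 8.098e-04 = 3.630e-07 m.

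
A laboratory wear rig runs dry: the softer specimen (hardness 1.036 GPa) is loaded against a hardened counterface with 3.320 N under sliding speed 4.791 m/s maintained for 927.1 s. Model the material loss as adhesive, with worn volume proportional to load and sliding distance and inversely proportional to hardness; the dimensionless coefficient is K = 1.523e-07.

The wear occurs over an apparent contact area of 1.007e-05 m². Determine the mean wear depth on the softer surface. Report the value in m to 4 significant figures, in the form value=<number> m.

value=2.153e-07 m

The computation holds full precision — shown intermediates are rounded. Rounded just once, at 4 significant figures.
Convert: Path length L = v·t = 4.791 m/s × 927.1 s = 4442 m.
Convert: Hardness H = 1.036 GPa = 1.036e+09 Pa.
Expressed in SI base units: W = 3.320 N, H = 1.036e+09 Pa, K = 1.523e-07.
Worn volume V = K·W·L/H = 1.523e-07 · 3.320 · 4442 / 1.036e+09 = 2.168e-12 m³.
Depth of wear h = V/A = 2.168e-12 / 1.007e-05 = 2.153e-07 m.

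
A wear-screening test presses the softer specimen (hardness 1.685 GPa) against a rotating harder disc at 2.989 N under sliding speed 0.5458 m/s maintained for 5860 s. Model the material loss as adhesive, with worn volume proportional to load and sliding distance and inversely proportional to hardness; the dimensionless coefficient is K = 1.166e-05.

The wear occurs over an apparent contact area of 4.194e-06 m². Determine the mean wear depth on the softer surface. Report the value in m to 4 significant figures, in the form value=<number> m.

Each operation maintains full precision. Intermediates are shown rounded. Rounded just once to four significant digits.
The distance L = v·t = 0.5458 m/s × 5860 s = 3198 m.
Hardness H = 1.685 GPa = 1.685e+09 Pa.
In SI base units, W = 2.989 N, H = 1.685e+09 Pa, K = 1.166e-05.
Apply Archard: V = K·W·L/H = 1.166e-05 · 2.989 · 3198 / 1.685e+09 = 6.615e-11 m³.
Mean wear depth h = V/A = 6.615e-11 / 4.194e-06 = 1.577e-05 m.

value=1.577e-05 m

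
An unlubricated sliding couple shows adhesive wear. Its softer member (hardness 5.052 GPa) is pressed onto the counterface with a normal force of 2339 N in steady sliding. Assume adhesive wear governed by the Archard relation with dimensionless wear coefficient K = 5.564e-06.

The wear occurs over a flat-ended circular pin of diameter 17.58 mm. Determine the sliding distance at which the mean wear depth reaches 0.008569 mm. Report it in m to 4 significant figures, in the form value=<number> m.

Each operation holds full float precision, and the intermediates are printed rounded; a single final rounding: four significant digits.
Convert: Hardness H = 5.052 GPa = 5.052e+09 Pa.
Convert: Pin diameter d = 17.58 mm = 0.01758 m. Contact area A = π·d²/4 = π·(0.01758 m)²/4 = 2.427e-04 m².
Convert: Depth limit h_lim = 0.008569 mm = 8.569e-06 m.
As SI base values: W = 2339 N, H = 5.052e+09 Pa, K = 5.564e-06.
At the depth limit, V_lim = h_lim·A = 8.569e-06 · 2.427e-04 = 2.080e-09 m³.
Life L = V_lim·H/(K·W) = 2.080e-09 · 5.052e+09 / (5.564e-06 · 2339) = 807.4 m.

value=807.4 m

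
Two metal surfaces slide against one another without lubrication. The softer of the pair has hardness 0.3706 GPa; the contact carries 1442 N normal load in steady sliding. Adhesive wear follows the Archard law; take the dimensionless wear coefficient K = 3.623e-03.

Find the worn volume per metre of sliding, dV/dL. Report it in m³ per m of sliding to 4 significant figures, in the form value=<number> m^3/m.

value=1.410e-08 m^3/m

The algebra maintains full float precision; printed values are rounded — rounded once at the end to four significant digits.
Convert: Hardness H = 0.3706 GPa = 3.706e+08 Pa.
In SI base units, W = 1442 N, H = 3.706e+08 Pa, K = 3.623e-03.
The wear rate dV/dL = K·W/H — distance-free: 3.623e-03 · 1442 / 3.706e+08 = 1.410e-08 m³/m.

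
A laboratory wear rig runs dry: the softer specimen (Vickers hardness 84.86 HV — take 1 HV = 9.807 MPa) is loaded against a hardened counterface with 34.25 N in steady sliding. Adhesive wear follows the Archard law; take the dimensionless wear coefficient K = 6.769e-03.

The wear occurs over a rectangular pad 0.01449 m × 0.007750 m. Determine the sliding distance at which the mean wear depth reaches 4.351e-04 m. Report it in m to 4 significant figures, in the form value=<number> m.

All working math keeps full float precision; the intermediates are displayed rounded, and a single final rounding to four significant digits.
Hardness H = 84.86 HV × 9.807 MPa/HV = 832.2 MPa = 8.322e+08 Pa.
Contact area A = 0.01449 m × 0.007750 m = 1.123e-04 m².
In SI base units: W = 34.25 N, H = 8.322e+08 Pa, K = 6.769e-03.
At the depth limit, V_lim = h_lim·A = 4.351e-04 · 1.123e-04 = 4.886e-08 m³.
Sliding life L = V_lim·H/(K·W) = 4.886e-08 · 8.322e+08 / (6.769e-03 · 34.25) = 175.4 m.

value=175.4 m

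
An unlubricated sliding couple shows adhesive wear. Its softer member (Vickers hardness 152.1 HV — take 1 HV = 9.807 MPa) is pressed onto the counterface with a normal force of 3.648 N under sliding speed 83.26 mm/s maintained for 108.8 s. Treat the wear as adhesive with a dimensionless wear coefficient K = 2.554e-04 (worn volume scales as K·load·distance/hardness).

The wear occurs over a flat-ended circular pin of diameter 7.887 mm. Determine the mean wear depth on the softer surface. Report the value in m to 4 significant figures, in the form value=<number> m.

value=1.158e-07 m

All working math runs at exact precision; intermediate values are shown rounded; a lone final rounding: four significant digits.
Sliding speed v = 83.26 mm/s = 0.08326 m/s. Total distance L = v·t = 0.08326 m/s × 108.8 s = 9.059 m.
Hardness H = 152.1 HV × 9.807 MPa/HV = 1492 MPa = 1.492e+09 Pa.
Pin diameter d = 7.887 mm = 0.007887 m. Contact area A = π·d²/4 = π·(0.007887 m)²/4 = 4.886e-05 m².
Restated in SI base units: W = 3.648 N, H = 1.492e+09 Pa, K = 2.554e-04.
The Archard volume V = K·W·L/H = 2.554e-04 · 3.648 · 9.059 / 1.492e+09 = 5.658e-12 m³.
Mean wear depth h = V/A = 5.658e-12 / 4.886e-05 = 1.158e-07 m.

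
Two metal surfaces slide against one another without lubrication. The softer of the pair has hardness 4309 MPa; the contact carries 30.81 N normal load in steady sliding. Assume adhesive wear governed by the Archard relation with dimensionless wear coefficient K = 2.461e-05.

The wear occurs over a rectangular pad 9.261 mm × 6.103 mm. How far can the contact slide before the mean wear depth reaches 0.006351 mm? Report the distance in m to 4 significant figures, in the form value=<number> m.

value=2040 m

Every step runs at full float precision, and the intermediates are printed rounded — rounded just once to four significant digits.
Convert: Hardness H = 4309 MPa = 4.309e+09 Pa.
Convert: Pad sides 9.261 mm × 6.103 mm = 0.009261 m × 0.006103 m. Contact area A = 0.009261 m × 0.006103 m = 5.652e-05 m².
Convert: Depth limit h_lim = 0.006351 mm = 6.351e-06 m.
Working in SI base units: W = 30.81 N, H = 4.309e+09 Pa, K = 2.461e-05.
At the depth limit, V_lim = h_lim·A = 6.351e-06 · 5.652e-05 = 3.590e-10 m³.
Life L = V_lim·H/(K·W) = 3.590e-10 · 4.309e+09 / (2.461e-05 · 30.81) = 2040 m.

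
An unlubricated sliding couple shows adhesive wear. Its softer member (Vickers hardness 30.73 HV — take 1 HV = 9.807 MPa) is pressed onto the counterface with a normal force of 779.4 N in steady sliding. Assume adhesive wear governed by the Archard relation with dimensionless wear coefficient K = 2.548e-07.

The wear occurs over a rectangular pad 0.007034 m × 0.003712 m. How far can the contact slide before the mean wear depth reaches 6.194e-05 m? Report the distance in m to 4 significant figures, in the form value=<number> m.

The intermediates are shown rounded — every step carries full float precision, and rounded just once to four significant digits.
Hardness H = 30.73 HV × 9.807 MPa/HV = 301.4 MPa = 3.014e+08 Pa.
Contact area A = 0.007034 m × 0.003712 m = 2.611e-05 m².
Working in SI base units: W = 779.4 N, H = 3.014e+08 Pa, K = 2.548e-07.
At the depth limit, V_lim = h_lim·A = 6.194e-05 · 2.611e-05 = 1.617e-09 m³.
Thus life L = V_lim·H/(K·W) = 1.617e-09 · 3.014e+08 / (2.548e-07 · 779.4) = 2454 m.

value=2454 m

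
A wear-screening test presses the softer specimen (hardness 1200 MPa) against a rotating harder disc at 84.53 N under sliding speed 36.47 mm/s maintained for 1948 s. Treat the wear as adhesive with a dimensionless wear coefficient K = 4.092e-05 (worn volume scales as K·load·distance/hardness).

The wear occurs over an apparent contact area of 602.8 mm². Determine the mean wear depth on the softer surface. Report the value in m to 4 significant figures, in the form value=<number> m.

Intermediate values are shown rounded. Each operation carries full float precision. Rounded just once to four significant figures.
Sliding speed v = 36.47 mm/s = 0.03647 m/s. Total distance L = v·t = 0.03647 m/s × 1948 s = 71.04 m.
Hardness H = 1200 MPa = 1.200e+09 Pa.
Contact area A = 602.8 mm² = 6.028e-04 m².
In SI base units: W = 84.53 N, H = 1.200e+09 Pa, K = 4.092e-05.
Archard volume V = K·W·L/H = 4.092e-05 · 84.53 · 71.04 / 1.200e+09 = 2.048e-10 m³.
Mean depth h = V/A = 2.048e-10 / 6.028e-04 = 3.397e-07 m.

value=3.397e-07 m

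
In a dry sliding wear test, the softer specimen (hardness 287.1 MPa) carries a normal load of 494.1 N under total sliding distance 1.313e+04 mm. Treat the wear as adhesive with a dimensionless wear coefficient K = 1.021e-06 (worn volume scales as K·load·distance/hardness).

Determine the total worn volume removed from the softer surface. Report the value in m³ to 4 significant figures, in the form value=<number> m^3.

value=2.307e-11 m^3

All arithmetic keeps full precision — the intermediates are displayed rounded, and a single final rounding: four significant digits.
Path length L = 1.313e+04 mm = 13.13 m.
Hardness H = 287.1 MPa = 2.871e+08 Pa.
SI base units throughout: W = 494.1 N, H = 2.871e+08 Pa, K = 1.021e-06.
Worn volume V = K·W·L/H = 1.021e-06 · 494.1 · 13.13 / 2.871e+08 = 2.307e-11 m³.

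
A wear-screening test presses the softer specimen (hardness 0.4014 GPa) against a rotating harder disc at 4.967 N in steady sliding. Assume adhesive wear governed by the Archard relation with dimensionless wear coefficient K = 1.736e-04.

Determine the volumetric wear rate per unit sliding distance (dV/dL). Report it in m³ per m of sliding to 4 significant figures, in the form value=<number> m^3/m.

The algebra runs at full precision — the intermediates appear rounded — rounded just once: four significant figures.
Hardness H = 0.4014 GPa = 4.014e+08 Pa.
Expressed in SI base units: W = 4.967 N, H = 4.014e+08 Pa, K = 1.736e-04.
Volumetric rate dV/dL = K·W/H (independent of L): 1.736e-04 · 4.967 / 4.014e+08 = 2.148e-12 m³/m.

value=2.148e-12 m^3/m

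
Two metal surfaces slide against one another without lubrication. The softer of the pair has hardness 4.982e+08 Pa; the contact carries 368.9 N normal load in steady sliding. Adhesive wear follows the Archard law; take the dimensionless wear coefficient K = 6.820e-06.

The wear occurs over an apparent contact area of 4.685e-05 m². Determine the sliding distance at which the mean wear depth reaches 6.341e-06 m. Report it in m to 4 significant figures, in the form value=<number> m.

value=58.83 m

The algebra carries exact precision. The intermediates are shown rounded, and a single final rounding: four significant digits.
In SI base units: W = 368.9 N, H = 4.982e+08 Pa, K = 6.820e-06.
Volume at the limit: V_lim = h_lim·A = 6.341e-06 · 4.685e-05 = 2.971e-10 m³.
So the life L = V_lim·H/(K·W) = 2.971e-10 · 4.982e+08 / (6.820e-06 · 368.9) = 58.83 m.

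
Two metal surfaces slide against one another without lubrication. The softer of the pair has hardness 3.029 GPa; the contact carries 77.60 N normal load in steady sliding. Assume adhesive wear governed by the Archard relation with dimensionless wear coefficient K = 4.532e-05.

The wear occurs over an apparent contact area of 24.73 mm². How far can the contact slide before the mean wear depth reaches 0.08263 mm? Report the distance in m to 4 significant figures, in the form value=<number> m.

value=1760 m

The intermediates are displayed rounded. All working math holds full precision; rounded once at the end to four significant figures.
Hardness H = 3.029 GPa = 3.029e+09 Pa.
Contact area A = 24.73 mm² = 2.473e-05 m².
Depth limit h_lim = 0.08263 mm = 8.263e-05 m.
Collected in SI base units: W = 77.60 N, H = 3.029e+09 Pa, K = 4.532e-05.
Permissible volume V_lim = h_lim·A = 8.263e-05 · 2.473e-05 = 2.043e-09 m³.
Thus life L = V_lim·H/(K·W) = 2.043e-09 · 3.029e+09 / (4.532e-05 · 77.60) = 1760 m.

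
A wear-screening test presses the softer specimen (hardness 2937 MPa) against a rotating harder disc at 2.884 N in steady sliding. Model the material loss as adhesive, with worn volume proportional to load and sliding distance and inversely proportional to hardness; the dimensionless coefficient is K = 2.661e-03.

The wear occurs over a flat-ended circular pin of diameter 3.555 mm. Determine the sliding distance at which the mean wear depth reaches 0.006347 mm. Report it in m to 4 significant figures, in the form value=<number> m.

Intermediate values are printed rounded. Each operation runs at full float precision. Rounded once at the end to 4 significant digits.
Hardness H = 2937 MPa = 2.937e+09 Pa.
Pin diameter d = 3.555 mm = 0.003555 m. Contact area A = π·d²/4 = π·(0.003555 m)²/4 = 9.926e-06 m².
Depth limit h_lim = 0.006347 mm = 6.347e-06 m.
Expressed in SI base units: W = 2.884 N, H = 2.937e+09 Pa, K = 2.661e-03.
Limit volume V_lim = h_lim·A = 6.347e-06 · 9.926e-06 = 6.300e-11 m³.
Inverting, life L = V_lim·H/(K·W) = 6.300e-11 · 2.937e+09 / (2.661e-03 · 2.884) = 24.11 m.

value=24.11 m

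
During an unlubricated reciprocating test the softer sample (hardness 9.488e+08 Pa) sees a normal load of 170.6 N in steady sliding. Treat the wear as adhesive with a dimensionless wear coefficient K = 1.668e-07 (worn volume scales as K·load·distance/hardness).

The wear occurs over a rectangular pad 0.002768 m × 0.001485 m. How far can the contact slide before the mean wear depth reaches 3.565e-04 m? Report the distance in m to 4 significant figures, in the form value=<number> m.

The computation runs at full float precision — the intermediates are printed rounded — one last rounding: 4 significant digits.
Convert: Contact area A = 0.002768 m × 0.001485 m = 4.110e-06 m².
In SI base units: W = 170.6 N, H = 9.488e+08 Pa, K = 1.668e-07.
At the depth limit, V_lim = h_lim·A = 3.565e-04 · 4.110e-06 = 1.465e-09 m³.
Life L = V_lim·H/(K·W) = 1.465e-09 · 9.488e+08 / (1.668e-07 · 170.6) = 4.886e+04 m.

value=4.886e+04 m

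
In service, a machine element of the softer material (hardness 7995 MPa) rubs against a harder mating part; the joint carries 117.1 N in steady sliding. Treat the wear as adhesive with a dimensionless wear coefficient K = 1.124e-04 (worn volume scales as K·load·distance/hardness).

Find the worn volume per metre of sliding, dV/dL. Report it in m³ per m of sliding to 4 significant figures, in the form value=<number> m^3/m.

Intermediate values are printed rounded — all arithmetic carries full precision — a single final rounding, at four significant digits.
Hardness H = 7995 MPa = 7.995e+09 Pa.
In SI base units: W = 117.1 N, H = 7.995e+09 Pa, K = 1.124e-04.
Rate of wear dV/dL = K·W/H, per unit distance: 1.124e-04 · 117.1 / 7.995e+09 = 1.646e-12 m³/m.

value=1.646e-12 m^3/m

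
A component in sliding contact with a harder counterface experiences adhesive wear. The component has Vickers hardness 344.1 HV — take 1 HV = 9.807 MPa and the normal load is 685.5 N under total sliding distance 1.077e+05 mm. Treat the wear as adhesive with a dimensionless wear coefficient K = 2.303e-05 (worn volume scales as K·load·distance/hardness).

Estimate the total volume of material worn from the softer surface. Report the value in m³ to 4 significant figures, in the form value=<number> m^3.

Each operation runs at exact precision — intermediate values are displayed rounded — rounded just once to 4 significant digits.
Sliding distance L = 1.077e+05 mm = 107.7 m.
Hardness H = 344.1 HV × 9.807 MPa/HV = 3375 MPa = 3.375e+09 Pa.
Collected in SI base units: W = 685.5 N, H = 3.375e+09 Pa, K = 2.303e-05.
Volume removed: V = K·W·L/H = 2.303e-05 · 685.5 · 107.7 / 3.375e+09 = 5.038e-10 m³.

value=5.038e-10 m^3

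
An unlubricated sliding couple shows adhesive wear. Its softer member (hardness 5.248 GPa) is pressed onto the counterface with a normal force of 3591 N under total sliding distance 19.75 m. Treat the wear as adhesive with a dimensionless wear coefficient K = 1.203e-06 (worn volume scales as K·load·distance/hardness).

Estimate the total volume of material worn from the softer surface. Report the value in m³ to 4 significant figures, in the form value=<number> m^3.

value=1.626e-11 m^3

All arithmetic carries full float precision; intermediate values are displayed rounded. Rounded once at the end to four significant digits.
Hardness H = 5.248 GPa = 5.248e+09 Pa.
Collected in SI base units: W = 3591 N, H = 5.248e+09 Pa, K = 1.203e-06.
Archard relation: V = K·W·L/H = 1.203e-06 · 3591 · 19.75 / 5.248e+09 = 1.626e-11 m³.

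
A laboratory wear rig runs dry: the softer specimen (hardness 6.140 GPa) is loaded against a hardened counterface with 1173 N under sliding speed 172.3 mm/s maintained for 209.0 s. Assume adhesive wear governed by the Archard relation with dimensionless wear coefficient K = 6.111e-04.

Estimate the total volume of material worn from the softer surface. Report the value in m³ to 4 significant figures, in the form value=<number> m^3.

value=4.204e-09 m^3

Intermediate values are shown rounded; all working math runs at exact precision — a lone final rounding to 4 significant figures.
Sliding speed v = 172.3 mm/s = 0.1723 m/s. The distance L = v·t = 0.1723 m/s × 209.0 s = 36.01 m.
Hardness H = 6.140 GPa = 6.140e+09 Pa.
Restated in SI base units: W = 1173 N, H = 6.140e+09 Pa, K = 6.111e-04.
Wear volume V = K·W·L/H = 6.111e-04 · 1173 · 36.01 / 6.140e+09 = 4.204e-09 m³.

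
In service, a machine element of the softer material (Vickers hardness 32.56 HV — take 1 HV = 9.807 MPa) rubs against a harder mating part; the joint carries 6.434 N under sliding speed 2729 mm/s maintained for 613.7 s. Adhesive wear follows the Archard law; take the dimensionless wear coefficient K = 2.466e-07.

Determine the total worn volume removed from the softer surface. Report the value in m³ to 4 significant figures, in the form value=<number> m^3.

Printed values are rounded, and the computation holds exact precision; one final rounding, at four significant figures.
Convert: Sliding speed v = 2729 mm/s = 2.729 m/s. Distance L = v·t = 2.729 m/s × 613.7 s = 1675 m.
Convert: Hardness H = 32.56 HV × 9.807 MPa/HV = 319.3 MPa = 3.193e+08 Pa.
In SI base units, W = 6.434 N, H = 3.193e+08 Pa, K = 2.466e-07.
Archard volume V = K·W·L/H = 2.466e-07 · 6.434 · 1675 / 3.193e+08 = 8.322e-12 m³.

value=8.322e-12 m^3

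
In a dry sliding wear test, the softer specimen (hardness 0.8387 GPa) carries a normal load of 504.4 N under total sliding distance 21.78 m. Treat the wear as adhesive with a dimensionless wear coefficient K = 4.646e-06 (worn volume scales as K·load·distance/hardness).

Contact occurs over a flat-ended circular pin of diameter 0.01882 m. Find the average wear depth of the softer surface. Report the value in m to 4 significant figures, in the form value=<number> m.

value=2.188e-07 m

The intermediates appear rounded — each operation keeps full float precision. Rounded once at the end to 4 significant digits.
Convert: Hardness H = 0.8387 GPa = 8.387e+08 Pa.
Convert: Contact area A = π·d²/4 = π·(0.01882 m)²/4 = 2.782e-04 m².
Collected in SI base units: W = 504.4 N, H = 8.387e+08 Pa, K = 4.646e-06.
By Archard's law, V = K·W·L/H = 4.646e-06 · 504.4 · 21.78 / 8.387e+08 = 6.086e-11 m³.
Wear depth h = V/A = 6.086e-11 / 2.782e-04 = 2.188e-07 m.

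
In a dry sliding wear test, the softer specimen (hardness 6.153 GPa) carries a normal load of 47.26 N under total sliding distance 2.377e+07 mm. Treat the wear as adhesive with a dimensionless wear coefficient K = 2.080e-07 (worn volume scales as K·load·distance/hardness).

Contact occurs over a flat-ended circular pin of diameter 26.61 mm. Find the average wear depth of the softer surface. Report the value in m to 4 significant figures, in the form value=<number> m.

All working math keeps full precision, and intermediate values are shown rounded, and rounded just once, at four significant digits.
Convert: Path length L = 2.377e+07 mm = 2.377e+04 m.
Convert: Hardness H = 6.153 GPa = 6.153e+09 Pa.
Convert: Pin diameter d = 26.61 mm = 0.02661 m. Contact area A = π·d²/4 = π·(0.02661 m)²/4 = 5.561e-04 m².
In SI base units, W = 47.26 N, H = 6.153e+09 Pa, K = 2.080e-07.
By Archard's law, V = K·W·L/H = 2.080e-07 · 47.26 · 2.377e+04 / 6.153e+09 = 3.798e-11 m³.
Depth h = V/A = 3.798e-11 / 5.561e-04 = 6.828e-08 m.

value=6.828e-08 m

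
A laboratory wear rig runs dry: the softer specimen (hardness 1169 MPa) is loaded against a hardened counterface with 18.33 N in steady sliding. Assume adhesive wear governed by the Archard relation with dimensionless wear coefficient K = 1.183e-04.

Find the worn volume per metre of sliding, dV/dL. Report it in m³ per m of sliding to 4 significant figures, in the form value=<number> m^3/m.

The intermediates are shown rounded; the computation maintains full float precision — rounded just once, at four significant figures.
Convert: Hardness H = 1169 MPa = 1.169e+09 Pa.
In SI base units: W = 18.33 N, H = 1.169e+09 Pa, K = 1.183e-04.
Volumetric rate dV/dL = K·W/H (independent of L): 1.183e-04 · 18.33 / 1.169e+09 = 1.855e-12 m³/m.

value=1.855e-12 m^3/m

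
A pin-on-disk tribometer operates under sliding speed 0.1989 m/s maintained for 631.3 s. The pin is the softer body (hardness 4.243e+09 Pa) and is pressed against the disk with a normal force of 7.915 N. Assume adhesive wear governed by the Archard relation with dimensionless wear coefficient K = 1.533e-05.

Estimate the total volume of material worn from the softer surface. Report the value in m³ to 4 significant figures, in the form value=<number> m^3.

Intermediate values appear rounded — every step carries exact precision — one last rounding, at 4 significant digits.
Convert: Path length L = v·t = 0.1989 m/s × 631.3 s = 125.6 m.
Expressed in SI base units: W = 7.915 N, H = 4.243e+09 Pa, K = 1.533e-05.
Apply Archard: V = K·W·L/H = 1.533e-05 · 7.915 · 125.6 / 4.243e+09 = 3.591e-12 m³.

value=3.591e-12 m^3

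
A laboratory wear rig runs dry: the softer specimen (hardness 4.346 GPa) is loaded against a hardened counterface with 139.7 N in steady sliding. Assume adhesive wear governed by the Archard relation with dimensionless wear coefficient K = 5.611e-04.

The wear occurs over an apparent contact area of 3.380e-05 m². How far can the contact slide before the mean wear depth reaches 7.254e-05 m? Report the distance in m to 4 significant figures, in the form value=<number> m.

value=135.9 m

Every step maintains exact precision; printed values are rounded — a single final rounding to four significant figures.
Hardness H = 4.346 GPa = 4.346e+09 Pa.
Restated in SI base units: W = 139.7 N, H = 4.346e+09 Pa, K = 5.611e-04.
Limit volume V_lim = h_lim·A = 7.254e-05 · 3.380e-05 = 2.452e-09 m³.
Life L = V_lim·H/(K·W) = 2.452e-09 · 4.346e+09 / (5.611e-04 · 139.7) = 135.9 m.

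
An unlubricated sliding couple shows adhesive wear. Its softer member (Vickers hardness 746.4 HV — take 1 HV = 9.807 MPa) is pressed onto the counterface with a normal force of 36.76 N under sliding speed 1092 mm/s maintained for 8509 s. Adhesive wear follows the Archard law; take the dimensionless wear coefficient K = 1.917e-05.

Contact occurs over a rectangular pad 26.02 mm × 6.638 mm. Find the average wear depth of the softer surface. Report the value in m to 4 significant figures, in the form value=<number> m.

All arithmetic maintains full precision. Intermediates are printed rounded; rounded once at the end: 4 significant digits.
Sliding speed v = 1092 mm/s = 1.092 m/s. Distance L = v·t = 1.092 m/s × 8509 s = 9292 m.
Hardness H = 746.4 HV × 9.807 MPa/HV = 7320 MPa = 7.320e+09 Pa.
Pad sides 26.02 mm × 6.638 mm = 0.02602 m × 0.006638 m. Contact area A = 0.02602 m × 0.006638 m = 1.727e-04 m².
Working in SI base units: W = 36.76 N, H = 7.320e+09 Pa, K = 1.917e-05.
Worn volume V = K·W·L/H = 1.917e-05 · 36.76 · 9292 / 7.320e+09 = 8.945e-10 m³.
Wear depth h = V/A = 8.945e-10 / 1.727e-04 = 5.179e-06 m.

value=5.179e-06 m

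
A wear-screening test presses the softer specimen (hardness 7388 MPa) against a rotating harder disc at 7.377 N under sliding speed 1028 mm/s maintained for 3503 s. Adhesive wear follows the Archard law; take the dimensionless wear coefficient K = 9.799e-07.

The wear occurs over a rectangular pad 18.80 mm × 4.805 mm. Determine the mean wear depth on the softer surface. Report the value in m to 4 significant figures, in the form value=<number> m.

All working math runs at exact precision, and intermediates are shown rounded; rounded just once, at 4 significant figures.
Sliding speed v = 1028 mm/s = 1.028 m/s. Distance L = v·t = 1.028 m/s × 3503 s = 3601 m.
Hardness H = 7388 MPa = 7.388e+09 Pa.
Pad sides 18.80 mm × 4.805 mm = 0.01880 m × 0.004805 m. Contact area A = 0.01880 m × 0.004805 m = 9.033e-05 m².
In SI base units, W = 7.377 N, H = 7.388e+09 Pa, K = 9.799e-07.
Apply Archard: V = K·W·L/H = 9.799e-07 · 7.377 · 3601 / 7.388e+09 = 3.523e-12 m³.
Depth h = V/A = 3.523e-12 / 9.033e-05 = 3.900e-08 m.

value=3.900e-08 m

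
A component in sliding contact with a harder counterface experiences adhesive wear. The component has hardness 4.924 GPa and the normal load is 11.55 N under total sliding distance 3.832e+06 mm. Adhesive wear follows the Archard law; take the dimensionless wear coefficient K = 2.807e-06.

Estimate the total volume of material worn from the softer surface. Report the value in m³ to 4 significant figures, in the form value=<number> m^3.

value=2.523e-11 m^3

All arithmetic holds full float precision — intermediates are shown rounded, and rounded just once: four significant digits.
Sliding distance L = 3.832e+06 mm = 3832 m.
Hardness H = 4.924 GPa = 4.924e+09 Pa.
As SI base values: W = 11.55 N, H = 4.924e+09 Pa, K = 2.807e-06.
Wear volume V = K·W·L/H = 2.807e-06 · 11.55 · 3832 / 4.924e+09 = 2.523e-11 m³.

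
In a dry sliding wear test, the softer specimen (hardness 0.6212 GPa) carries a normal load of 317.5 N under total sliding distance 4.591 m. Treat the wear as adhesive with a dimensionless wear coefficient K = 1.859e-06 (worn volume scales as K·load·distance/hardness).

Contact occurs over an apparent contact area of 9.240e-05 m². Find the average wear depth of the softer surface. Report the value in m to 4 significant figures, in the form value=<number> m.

value=4.721e-08 m

Intermediate values appear rounded — all arithmetic maintains exact precision, and a single final rounding to 4 significant figures.
Hardness H = 0.6212 GPa = 6.212e+08 Pa.
Restated in SI base units: W = 317.5 N, H = 6.212e+08 Pa, K = 1.859e-06.
Volume removed: V = K·W·L/H = 1.859e-06 · 317.5 · 4.591 / 6.212e+08 = 4.362e-12 m³.
Mean depth h = V/A = 4.362e-12 / 9.240e-05 = 4.721e-08 m.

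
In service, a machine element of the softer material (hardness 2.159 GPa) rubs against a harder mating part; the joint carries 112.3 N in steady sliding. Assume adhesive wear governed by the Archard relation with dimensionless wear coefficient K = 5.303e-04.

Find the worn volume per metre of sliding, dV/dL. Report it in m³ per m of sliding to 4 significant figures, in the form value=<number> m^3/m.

value=2.758e-11 m^3/m

Every step keeps full precision. The intermediates are printed rounded. Rounded just once: 4 significant figures.
Hardness H = 2.159 GPa = 2.159e+09 Pa.
Restated in SI base units: W = 112.3 N, H = 2.159e+09 Pa, K = 5.303e-04.
Volumetric rate dV/dL = K·W/H, so: 5.303e-04 · 112.3 / 2.159e+09 = 2.758e-11 m³/m.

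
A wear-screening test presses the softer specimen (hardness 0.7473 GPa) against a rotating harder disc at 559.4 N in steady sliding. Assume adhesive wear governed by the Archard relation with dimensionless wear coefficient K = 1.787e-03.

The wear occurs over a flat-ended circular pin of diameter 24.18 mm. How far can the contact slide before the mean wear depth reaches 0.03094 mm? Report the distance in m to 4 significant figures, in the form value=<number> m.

value=10.62 m

Intermediate values are printed rounded, and all arithmetic keeps full float precision. Rounded just once to 4 significant figures.
Hardness H = 0.7473 GPa = 7.473e+08 Pa.
Pin diameter d = 24.18 mm = 0.02418 m. Contact area A = π·d²/4 = π·(0.02418 m)²/4 = 4.592e-04 m².
Depth limit h_lim = 0.03094 mm = 3.094e-05 m.
Working in SI base units: W = 559.4 N, H = 7.473e+08 Pa, K = 1.787e-03.
Wearable volume V_lim = h_lim·A = 3.094e-05 · 4.592e-04 = 1.421e-08 m³.
So the life L = V_lim·H/(K·W) = 1.421e-08 · 7.473e+08 / (1.787e-03 · 559.4) = 10.62 m.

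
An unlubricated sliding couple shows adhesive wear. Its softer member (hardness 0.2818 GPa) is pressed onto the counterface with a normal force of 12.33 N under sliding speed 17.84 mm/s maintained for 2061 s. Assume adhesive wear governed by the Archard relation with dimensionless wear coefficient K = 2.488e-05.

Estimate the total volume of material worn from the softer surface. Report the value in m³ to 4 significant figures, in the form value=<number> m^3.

value=4.003e-11 m^3

Intermediates are shown rounded — every step carries exact precision; rounded once at the end: four significant digits.
Convert: Sliding speed v = 17.84 mm/s = 0.01784 m/s. The distance L = v·t = 0.01784 m/s × 2061 s = 36.77 m.
Convert: Hardness H = 0.2818 GPa = 2.818e+08 Pa.
In SI base units, W = 12.33 N, H = 2.818e+08 Pa, K = 2.488e-05.
Volume removed: V = K·W·L/H = 2.488e-05 · 12.33 · 36.77 / 2.818e+08 = 4.003e-11 m³.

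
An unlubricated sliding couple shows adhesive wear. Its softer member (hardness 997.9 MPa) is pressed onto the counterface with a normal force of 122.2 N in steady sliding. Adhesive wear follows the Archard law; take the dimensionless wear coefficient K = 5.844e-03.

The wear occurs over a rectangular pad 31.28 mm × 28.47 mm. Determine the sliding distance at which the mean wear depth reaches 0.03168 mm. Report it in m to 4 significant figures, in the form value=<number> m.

value=39.42 m

Intermediates are displayed rounded; each operation maintains full float precision; rounded once at the end: four significant figures.
Hardness H = 997.9 MPa = 9.979e+08 Pa.
Pad sides 31.28 mm × 28.47 mm = 0.03128 m × 0.02847 m. Contact area A = 0.03128 m × 0.02847 m = 8.905e-04 m².
Depth limit h_lim = 0.03168 mm = 3.168e-05 m.
As SI base values: W = 122.2 N, H = 9.979e+08 Pa, K = 5.844e-03.
Permissible volume V_lim = h_lim·A = 3.168e-05 · 8.905e-04 = 2.821e-08 m³.
Sliding life L = V_lim·H/(K·W) = 2.821e-08 · 9.979e+08 / (5.844e-03 · 122.2) = 39.42 m.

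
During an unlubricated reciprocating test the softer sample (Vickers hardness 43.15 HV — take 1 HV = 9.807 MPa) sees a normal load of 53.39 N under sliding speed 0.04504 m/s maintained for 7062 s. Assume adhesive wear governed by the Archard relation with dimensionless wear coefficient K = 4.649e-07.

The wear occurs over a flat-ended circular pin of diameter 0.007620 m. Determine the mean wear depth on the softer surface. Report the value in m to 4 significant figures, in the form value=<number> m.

The algebra maintains exact precision; the intermediates are displayed rounded — a single final rounding: 4 significant figures.
Convert: Sliding distance L = v·t = 0.04504 m/s × 7062 s = 318.1 m.
Convert: Hardness H = 43.15 HV × 9.807 MPa/HV = 423.2 MPa = 4.232e+08 Pa.
Convert: Contact area A = π·d²/4 = π·(0.007620 m)²/4 = 4.560e-05 m².
Collected in SI base units: W = 53.39 N, H = 4.232e+08 Pa, K = 4.649e-07.
By Archard's law, V = K·W·L/H = 4.649e-07 · 53.39 · 318.1 / 4.232e+08 = 1.866e-11 m³.
Depth h = V/A = 1.866e-11 / 4.560e-05 = 4.091e-07 m.

value=4.091e-07 m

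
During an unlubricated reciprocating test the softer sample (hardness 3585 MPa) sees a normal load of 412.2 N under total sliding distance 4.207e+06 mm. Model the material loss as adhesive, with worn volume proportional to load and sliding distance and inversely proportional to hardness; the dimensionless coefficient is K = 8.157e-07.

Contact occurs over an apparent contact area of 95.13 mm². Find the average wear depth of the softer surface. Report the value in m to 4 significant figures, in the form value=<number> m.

All working math holds exact precision — intermediates are displayed rounded. Rounded just once, at 4 significant digits.
Convert: Total distance L = 4.207e+06 mm = 4207 m.
Convert: Hardness H = 3585 MPa = 3.585e+09 Pa.
Convert: Contact area A = 95.13 mm² = 9.513e-05 m².
Collected in SI base units: W = 412.2 N, H = 3.585e+09 Pa, K = 8.157e-07.
Apply Archard: V = K·W·L/H = 8.157e-07 · 412.2 · 4207 / 3.585e+09 = 3.946e-10 m³.
Average depth h = V/A = 3.946e-10 / 9.513e-05 = 4.148e-06 m.

value=4.148e-06 m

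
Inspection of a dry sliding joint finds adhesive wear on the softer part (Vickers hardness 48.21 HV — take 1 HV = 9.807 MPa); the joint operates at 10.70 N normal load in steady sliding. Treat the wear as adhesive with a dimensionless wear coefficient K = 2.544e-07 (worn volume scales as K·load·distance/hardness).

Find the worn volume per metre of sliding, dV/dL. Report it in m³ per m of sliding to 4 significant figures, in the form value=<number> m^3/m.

value=5.757e-15 m^3/m

Intermediate values appear rounded — the computation holds exact precision, and one final rounding: 4 significant digits.
Hardness H = 48.21 HV × 9.807 MPa/HV = 472.8 MPa = 4.728e+08 Pa.
Expressed in SI base units: W = 10.70 N, H = 4.728e+08 Pa, K = 2.544e-07.
Volumetric rate dV/dL = K·W/H: 2.544e-07 · 10.70 / 4.728e+08 = 5.757e-15 m³/m.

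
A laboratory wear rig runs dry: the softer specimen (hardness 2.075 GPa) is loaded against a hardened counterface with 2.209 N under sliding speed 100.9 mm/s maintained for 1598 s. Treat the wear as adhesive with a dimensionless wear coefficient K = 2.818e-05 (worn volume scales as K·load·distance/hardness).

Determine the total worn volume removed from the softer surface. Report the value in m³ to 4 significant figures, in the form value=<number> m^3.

Intermediates are displayed rounded; the computation runs at exact precision; a lone final rounding to 4 significant digits.
Convert: Sliding speed v = 100.9 mm/s = 0.1009 m/s. Path length L = v·t = 0.1009 m/s × 1598 s = 161.2 m.
Convert: Hardness H = 2.075 GPa = 2.075e+09 Pa.
In SI base units: W = 2.209 N, H = 2.075e+09 Pa, K = 2.818e-05.
The Archard volume V = K·W·L/H = 2.818e-05 · 2.209 · 161.2 / 2.075e+09 = 4.837e-12 m³.

value=4.837e-12 m^3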